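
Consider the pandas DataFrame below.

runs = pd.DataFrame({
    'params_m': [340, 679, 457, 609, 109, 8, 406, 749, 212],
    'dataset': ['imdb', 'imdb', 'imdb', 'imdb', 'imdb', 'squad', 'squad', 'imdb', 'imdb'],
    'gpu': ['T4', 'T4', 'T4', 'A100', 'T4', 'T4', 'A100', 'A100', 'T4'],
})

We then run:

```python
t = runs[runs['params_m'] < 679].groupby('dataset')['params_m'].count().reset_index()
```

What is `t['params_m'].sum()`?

filter rows where params_m < 679:
   params_m dataset   gpu
0       340    imdb    T4
2       457    imdb    T4
3       609    imdb  A100
4       109    imdb    T4
5         8   squad    T4
6       406   squad  A100
8       212    imdb    T4
group by dataset, count of params_m:
dataset
imdb     5
squad    2
Name: params_m, dtype: int64
reset_index():
  dataset  params_m
0    imdb         5
1   squad         2
Reading off the sum of column 'params_m', we get 7.

7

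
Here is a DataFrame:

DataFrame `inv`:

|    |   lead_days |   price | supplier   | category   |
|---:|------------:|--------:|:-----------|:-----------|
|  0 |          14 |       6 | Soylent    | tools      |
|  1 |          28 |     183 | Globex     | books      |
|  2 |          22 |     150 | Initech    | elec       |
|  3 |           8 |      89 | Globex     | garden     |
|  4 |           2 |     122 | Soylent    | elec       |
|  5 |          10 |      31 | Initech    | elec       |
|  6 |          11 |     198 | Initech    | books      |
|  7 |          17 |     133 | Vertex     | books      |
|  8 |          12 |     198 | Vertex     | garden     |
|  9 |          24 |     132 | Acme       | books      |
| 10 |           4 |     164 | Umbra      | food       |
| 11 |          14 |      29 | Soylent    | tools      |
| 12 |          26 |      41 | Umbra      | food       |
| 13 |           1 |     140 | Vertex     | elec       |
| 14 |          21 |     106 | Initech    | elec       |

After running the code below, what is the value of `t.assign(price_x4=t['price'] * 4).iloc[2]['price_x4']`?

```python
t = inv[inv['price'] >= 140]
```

filter rows where price >= 140:
    lead_days  price supplier category
1          28    183   Globex    books
2          22    150  Initech     elec
6          11    198  Initech    books
8          12    198   Vertex   garden
10          4    164    Umbra     food
13          1    140   Vertex     elec
add column price_x4 = t['price'] * 4:
    lead_days  price supplier category  price_x4
1          28    183   Globex    books       732
2          22    150  Initech     elec       600
6          11    198  Initech    books       792
8          12    198   Vertex   garden       792
10          4    164    Umbra     food       656
13          1    140   Vertex     elec       560

792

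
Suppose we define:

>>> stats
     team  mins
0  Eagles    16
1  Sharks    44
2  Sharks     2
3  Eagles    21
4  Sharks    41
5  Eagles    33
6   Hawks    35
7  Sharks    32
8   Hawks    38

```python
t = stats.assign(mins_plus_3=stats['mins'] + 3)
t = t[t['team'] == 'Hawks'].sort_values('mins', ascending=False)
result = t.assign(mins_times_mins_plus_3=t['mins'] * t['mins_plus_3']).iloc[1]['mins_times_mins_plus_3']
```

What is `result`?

1330

add column mins_plus_3 = stats['mins'] + 3:
     team  mins  mins_plus_3
0  Eagles    16           19
1  Sharks    44           47
2  Sharks     2            5
3  Eagles    21           24
4  Sharks    41           44
5  Eagles    33           36
6   Hawks    35           38
7  Sharks    32           35
8   Hawks    38           41
filter rows where team == 'Hawks':
    team  mins  mins_plus_3
6  Hawks    35           38
8  Hawks    38           41
sort by mins descending:
    team  mins  mins_plus_3
8  Hawks    38           41
6  Hawks    35           38
add column mins_times_mins_plus_3 = t['mins'] * t['mins_plus_3']:
    team  mins  mins_plus_3  mins_times_mins_plus_3
8  Hawks    38           41                    1558
6  Hawks    35           38                    1330
Then the value at position 1, column 'mins_times_mins_plus_3': 1330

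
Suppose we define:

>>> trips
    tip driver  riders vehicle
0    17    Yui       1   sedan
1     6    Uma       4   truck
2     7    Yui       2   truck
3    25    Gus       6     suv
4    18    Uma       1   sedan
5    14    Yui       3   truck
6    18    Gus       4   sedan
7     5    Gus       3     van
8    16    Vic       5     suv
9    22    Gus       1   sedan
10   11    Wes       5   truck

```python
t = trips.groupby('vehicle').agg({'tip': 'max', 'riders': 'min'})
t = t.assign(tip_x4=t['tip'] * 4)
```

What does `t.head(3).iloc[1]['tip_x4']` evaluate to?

group by vehicle: max(tip), min(riders):
         tip  riders
vehicle             
sedan     22       1
suv       25       5
truck     14       2
van        5       3
add column tip_x4 = t['tip'] * 4:
         tip  riders  tip_x4
vehicle                     
sedan     22       1      88
suv       25       5     100
truck     14       2      56
van        5       3      20
take first 3 rows:
         tip  riders  tip_x4
vehicle                     
sedan     22       1      88
suv       25       5     100
truck     14       2      56

100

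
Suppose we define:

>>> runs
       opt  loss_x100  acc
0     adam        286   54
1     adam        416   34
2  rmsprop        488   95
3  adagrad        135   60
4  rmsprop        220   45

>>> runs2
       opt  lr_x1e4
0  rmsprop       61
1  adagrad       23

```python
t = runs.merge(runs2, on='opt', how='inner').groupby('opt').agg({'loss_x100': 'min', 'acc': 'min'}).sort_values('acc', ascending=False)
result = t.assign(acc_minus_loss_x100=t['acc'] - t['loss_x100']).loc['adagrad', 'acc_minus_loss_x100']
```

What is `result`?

merge on 'opt' (how='inner') → 3 rows:
       opt  loss_x100  acc  lr_x1e4
0  rmsprop        488   95       61
1  adagrad        135   60       23
2  rmsprop        220   45       61
group by opt: min(loss_x100), min(acc):
         loss_x100  acc
opt                    
adagrad        135   60
rmsprop        220   45
sort by acc descending:
         loss_x100  acc
opt                    
adagrad        135   60
rmsprop        220   45
add column acc_minus_loss_x100 = t['acc'] - t['loss_x100']:
         loss_x100  acc  acc_minus_loss_x100
opt                                         
adagrad        135   60                  -75
rmsprop        220   45                 -175
The value at row 'adagrad', column 'acc_minus_loss_x100' is -75.

-75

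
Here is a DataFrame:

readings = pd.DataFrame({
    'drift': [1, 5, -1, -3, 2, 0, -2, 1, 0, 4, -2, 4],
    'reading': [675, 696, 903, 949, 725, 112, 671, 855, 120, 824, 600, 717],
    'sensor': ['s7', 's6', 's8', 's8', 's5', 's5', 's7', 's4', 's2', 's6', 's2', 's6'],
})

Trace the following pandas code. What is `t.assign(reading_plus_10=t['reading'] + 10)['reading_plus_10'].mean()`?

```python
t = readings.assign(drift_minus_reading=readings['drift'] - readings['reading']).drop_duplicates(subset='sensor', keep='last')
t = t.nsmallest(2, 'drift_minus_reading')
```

add column drift_minus_reading = readings['drift'] - readings['reading']:
    drift  reading sensor  drift_minus_reading
0       1      675     s7                 -674
1       5      696     s6                 -691
2      -1      903     s8                 -904
3      -3      949     s8                 -952
4       2      725     s5                 -723
5       0      112     s5                 -112
6      -2      671     s7                 -673
7       1      855     s4                 -854
8       0      120     s2                 -120
9       4      824     s6                 -820
10     -2      600     s2                 -602
11      4      717     s6                 -713
drop duplicate sensor (keep=last):
    drift  reading sensor  drift_minus_reading
3      -3      949     s8                 -952
5       0      112     s5                 -112
6      -2      671     s7                 -673
7       1      855     s4                 -854
10     -2      600     s2                 -602
11      4      717     s6                 -713
take 2 rows with smallest drift_minus_reading:
   drift  reading sensor  drift_minus_reading
3     -3      949     s8                 -952
7      1      855     s4                 -854
add column reading_plus_10 = t['reading'] + 10:
   drift  reading sensor  drift_minus_reading  reading_plus_10
3     -3      949     s8                 -952              959
7      1      855     s4                 -854              865
Then the mean of column 'reading_plus_10': 912.0

912.0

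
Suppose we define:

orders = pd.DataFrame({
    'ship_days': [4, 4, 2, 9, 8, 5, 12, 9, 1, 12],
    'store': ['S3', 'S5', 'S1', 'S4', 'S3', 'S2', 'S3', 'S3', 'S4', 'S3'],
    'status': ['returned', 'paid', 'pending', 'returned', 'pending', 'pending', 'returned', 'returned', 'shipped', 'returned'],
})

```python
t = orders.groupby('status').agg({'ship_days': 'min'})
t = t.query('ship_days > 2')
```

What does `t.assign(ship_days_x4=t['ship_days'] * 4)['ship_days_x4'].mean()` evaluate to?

16.0

group by status, min of ship_days:
          ship_days
status             
paid              4
pending           2
returned          4
shipped           1
filter rows where ship_days > 2:
          ship_days
status             
paid              4
returned          4
add column ship_days_x4 = t['ship_days'] * 4:
          ship_days  ship_days_x4
status                           
paid              4            16
returned          4            16
Then the mean of column 'ship_days_x4': 16.0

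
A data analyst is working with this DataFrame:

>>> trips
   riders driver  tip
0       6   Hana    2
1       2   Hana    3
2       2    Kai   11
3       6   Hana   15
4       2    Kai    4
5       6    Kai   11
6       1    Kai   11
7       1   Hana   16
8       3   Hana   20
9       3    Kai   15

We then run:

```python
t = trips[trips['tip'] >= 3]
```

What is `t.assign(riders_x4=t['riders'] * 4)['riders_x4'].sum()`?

filter rows where tip >= 3:
   riders driver  tip
1       2   Hana    3
2       2    Kai   11
3       6   Hana   15
4       2    Kai    4
5       6    Kai   11
6       1    Kai   11
7       1   Hana   16
8       3   Hana   20
9       3    Kai   15
add column riders_x4 = t['riders'] * 4:
   riders driver  tip  riders_x4
1       2   Hana    3          8
2       2    Kai   11          8
3       6   Hana   15         24
4       2    Kai    4          8
5       6    Kai   11         24
6       1    Kai   11          4
7       1   Hana   16          4
8       3   Hana   20         12
9       3    Kai   15         12
Finally, sum of column 'riders_x4' = 104.

104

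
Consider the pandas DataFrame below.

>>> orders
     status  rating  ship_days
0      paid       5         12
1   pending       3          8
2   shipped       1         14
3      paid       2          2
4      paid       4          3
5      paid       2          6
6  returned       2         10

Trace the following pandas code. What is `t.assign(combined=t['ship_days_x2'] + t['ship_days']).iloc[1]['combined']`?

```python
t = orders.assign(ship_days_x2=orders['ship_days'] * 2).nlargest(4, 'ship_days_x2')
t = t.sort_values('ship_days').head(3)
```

add column ship_days_x2 = orders['ship_days'] * 2:
     status  rating  ship_days  ship_days_x2
0      paid       5         12            24
1   pending       3          8            16
2   shipped       1         14            28
3      paid       2          2             4
4      paid       4          3             6
5      paid       2          6            12
6  returned       2         10            20
take 4 rows with largest ship_days_x2:
     status  rating  ship_days  ship_days_x2
2   shipped       1         14            28
0      paid       5         12            24
6  returned       2         10            20
1   pending       3          8            16
sort by ship_days:
     status  rating  ship_days  ship_days_x2
1   pending       3          8            16
6  returned       2         10            20
0      paid       5         12            24
2   shipped       1         14            28
take first 3 rows:
     status  rating  ship_days  ship_days_x2
1   pending       3          8            16
6  returned       2         10            20
0      paid       5         12            24
add column combined = t['ship_days_x2'] + t['ship_days']:
     status  rating  ship_days  ship_days_x2  combined
1   pending       3          8            16        24
6  returned       2         10            20        30
0      paid       5         12            24        36
Taking the value at position 1, column 'combined' gives 30.

30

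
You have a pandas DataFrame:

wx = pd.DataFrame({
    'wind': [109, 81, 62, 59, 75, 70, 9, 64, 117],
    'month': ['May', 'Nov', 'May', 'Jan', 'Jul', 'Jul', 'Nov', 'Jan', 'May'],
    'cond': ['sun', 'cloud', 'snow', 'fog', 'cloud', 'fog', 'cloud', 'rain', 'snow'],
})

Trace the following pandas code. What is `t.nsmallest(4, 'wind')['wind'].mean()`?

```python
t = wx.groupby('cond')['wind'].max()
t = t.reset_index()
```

81.0

group by cond, max of wind:
cond
cloud     81
fog       70
rain      64
snow     117
sun      109
Name: wind, dtype: int64
reset_index():
    cond  wind
0  cloud    81
1    fog    70
2   rain    64
3   snow   117
4    sun   109
take 4 rows with smallest wind:
    cond  wind
2   rain    64
1    fog    70
0  cloud    81
4    sun   109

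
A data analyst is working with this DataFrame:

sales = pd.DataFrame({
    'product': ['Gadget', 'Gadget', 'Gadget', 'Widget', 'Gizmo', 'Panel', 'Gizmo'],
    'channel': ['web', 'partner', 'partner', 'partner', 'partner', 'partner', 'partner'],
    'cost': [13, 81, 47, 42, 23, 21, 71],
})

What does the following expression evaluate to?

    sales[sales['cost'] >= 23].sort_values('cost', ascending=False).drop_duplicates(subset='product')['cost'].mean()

filter rows where cost >= 23:
  product  channel  cost
1  Gadget  partner    81
2  Gadget  partner    47
3  Widget  partner    42
4   Gizmo  partner    23
6   Gizmo  partner    71
sort by cost descending:
  product  channel  cost
1  Gadget  partner    81
6   Gizmo  partner    71
2  Gadget  partner    47
3  Widget  partner    42
4   Gizmo  partner    23
drop duplicate product (keep=first):
  product  channel  cost
1  Gadget  partner    81
6   Gizmo  partner    71
3  Widget  partner    42
Then the mean of column 'cost': 64.6666666667

64.6666666667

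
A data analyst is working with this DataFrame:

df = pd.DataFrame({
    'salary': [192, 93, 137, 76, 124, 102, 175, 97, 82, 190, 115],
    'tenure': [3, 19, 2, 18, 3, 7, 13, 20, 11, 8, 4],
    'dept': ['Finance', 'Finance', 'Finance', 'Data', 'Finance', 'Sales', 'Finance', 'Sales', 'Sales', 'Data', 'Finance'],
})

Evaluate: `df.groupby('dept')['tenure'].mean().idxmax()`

group by dept, mean of tenure:
dept
Data       13.000000
Finance     7.333333
Sales      12.666667
Name: tenure, dtype: float64

Data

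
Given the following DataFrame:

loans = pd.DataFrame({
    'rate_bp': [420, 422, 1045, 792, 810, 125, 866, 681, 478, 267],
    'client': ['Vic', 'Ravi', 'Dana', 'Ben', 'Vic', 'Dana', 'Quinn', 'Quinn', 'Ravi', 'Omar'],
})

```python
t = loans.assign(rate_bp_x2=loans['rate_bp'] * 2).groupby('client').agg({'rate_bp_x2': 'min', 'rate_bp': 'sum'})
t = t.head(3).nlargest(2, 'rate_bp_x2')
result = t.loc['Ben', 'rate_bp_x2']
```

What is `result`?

add column rate_bp_x2 = loans['rate_bp'] * 2:
   rate_bp client  rate_bp_x2
0      420    Vic         840
1      422   Ravi         844
2     1045   Dana        2090
3      792    Ben        1584
4      810    Vic        1620
5      125   Dana         250
6      866  Quinn        1732
7      681  Quinn        1362
8      478   Ravi         956
9      267   Omar         534
group by client: min(rate_bp_x2), sum(rate_bp):
        rate_bp_x2  rate_bp
client                     
Ben           1584      792
Dana           250     1170
Omar           534      267
Quinn         1362     1547
Ravi           844      900
Vic            840     1230
take first 3 rows:
        rate_bp_x2  rate_bp
client                     
Ben           1584      792
Dana           250     1170
Omar           534      267
take 2 rows with largest rate_bp_x2:
        rate_bp_x2  rate_bp
client                     
Ben           1584      792
Omar           534      267
Reading off the value at row 'Ben', column 'rate_bp_x2', we get 1584.

1584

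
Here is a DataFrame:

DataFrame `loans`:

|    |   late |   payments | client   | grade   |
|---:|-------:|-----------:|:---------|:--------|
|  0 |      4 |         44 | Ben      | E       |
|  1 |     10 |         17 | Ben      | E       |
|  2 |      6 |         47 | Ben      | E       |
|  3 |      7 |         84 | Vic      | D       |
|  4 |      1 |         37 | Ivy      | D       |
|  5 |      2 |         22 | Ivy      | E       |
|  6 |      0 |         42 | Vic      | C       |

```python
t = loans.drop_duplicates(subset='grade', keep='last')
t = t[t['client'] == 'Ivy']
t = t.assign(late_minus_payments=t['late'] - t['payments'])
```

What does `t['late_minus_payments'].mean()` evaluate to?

drop duplicate grade (keep=last):
   late  payments client grade
4     1        37    Ivy     D
5     2        22    Ivy     E
6     0        42    Vic     C
filter rows where client == 'Ivy':
   late  payments client grade
4     1        37    Ivy     D
5     2        22    Ivy     E
add column late_minus_payments = t['late'] - t['payments']:
   late  payments client grade  late_minus_payments
4     1        37    Ivy     D                  -36
5     2        22    Ivy     E                  -20
Then the mean of column 'late_minus_payments': -28.0

-28.0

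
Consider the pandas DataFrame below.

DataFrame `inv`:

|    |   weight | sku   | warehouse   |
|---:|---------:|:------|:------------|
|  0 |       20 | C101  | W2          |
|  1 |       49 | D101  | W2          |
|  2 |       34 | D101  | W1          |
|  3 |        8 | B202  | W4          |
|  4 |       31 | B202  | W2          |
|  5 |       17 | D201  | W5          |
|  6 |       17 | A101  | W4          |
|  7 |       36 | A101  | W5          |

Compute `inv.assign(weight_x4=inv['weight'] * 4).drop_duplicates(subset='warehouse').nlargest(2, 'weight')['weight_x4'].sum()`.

216

add column weight_x4 = inv['weight'] * 4:
   weight   sku warehouse  weight_x4
0      20  C101        W2         80
1      49  D101        W2        196
2      34  D101        W1        136
3       8  B202        W4         32
4      31  B202        W2        124
5      17  D201        W5         68
6      17  A101        W4         68
7      36  A101        W5        144
drop duplicate warehouse (keep=first):
   weight   sku warehouse  weight_x4
0      20  C101        W2         80
2      34  D101        W1        136
3       8  B202        W4         32
5      17  D201        W5         68
take 2 rows with largest weight:
   weight   sku warehouse  weight_x4
2      34  D101        W1        136
0      20  C101        W2         80
sum of column 'weight_x4' → 216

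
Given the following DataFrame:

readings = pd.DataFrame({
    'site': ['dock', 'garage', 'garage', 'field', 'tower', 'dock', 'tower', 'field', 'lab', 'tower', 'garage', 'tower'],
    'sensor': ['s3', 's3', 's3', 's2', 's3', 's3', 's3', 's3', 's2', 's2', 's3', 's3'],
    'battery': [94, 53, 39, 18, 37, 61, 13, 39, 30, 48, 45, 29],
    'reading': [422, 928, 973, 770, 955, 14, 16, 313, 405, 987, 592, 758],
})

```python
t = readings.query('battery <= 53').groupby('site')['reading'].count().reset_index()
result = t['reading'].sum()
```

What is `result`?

filter rows where battery <= 53:
      site sensor  battery  reading
1   garage     s3       53      928
2   garage     s3       39      973
3    field     s2       18      770
4    tower     s3       37      955
6    tower     s3       13       16
7    field     s3       39      313
8      lab     s2       30      405
9    tower     s2       48      987
10  garage     s3       45      592
11   tower     s3       29      758
group by site, count of reading:
site
field     2
garage    3
lab       1
tower     4
Name: reading, dtype: int64
reset_index():
     site  reading
0   field        2
1  garage        3
2     lab        1
3   tower        4
sum of column 'reading' → 10

10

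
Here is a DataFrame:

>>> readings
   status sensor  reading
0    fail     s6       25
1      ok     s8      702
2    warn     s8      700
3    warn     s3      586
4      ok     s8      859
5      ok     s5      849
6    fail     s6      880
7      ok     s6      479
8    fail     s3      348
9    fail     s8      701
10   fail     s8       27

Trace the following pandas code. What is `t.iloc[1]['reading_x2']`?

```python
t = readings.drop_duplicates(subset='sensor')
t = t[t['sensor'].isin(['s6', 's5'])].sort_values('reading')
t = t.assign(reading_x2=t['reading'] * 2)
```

drop duplicate sensor (keep=first):
  status sensor  reading
0   fail     s6       25
1     ok     s8      702
3   warn     s3      586
5     ok     s5      849
filter rows where sensor in ['s6', 's5']:
  status sensor  reading
0   fail     s6       25
5     ok     s5      849
sort by reading:
  status sensor  reading
0   fail     s6       25
5     ok     s5      849
add column reading_x2 = t['reading'] * 2:
  status sensor  reading  reading_x2
0   fail     s6       25          50
5     ok     s5      849        1698

1698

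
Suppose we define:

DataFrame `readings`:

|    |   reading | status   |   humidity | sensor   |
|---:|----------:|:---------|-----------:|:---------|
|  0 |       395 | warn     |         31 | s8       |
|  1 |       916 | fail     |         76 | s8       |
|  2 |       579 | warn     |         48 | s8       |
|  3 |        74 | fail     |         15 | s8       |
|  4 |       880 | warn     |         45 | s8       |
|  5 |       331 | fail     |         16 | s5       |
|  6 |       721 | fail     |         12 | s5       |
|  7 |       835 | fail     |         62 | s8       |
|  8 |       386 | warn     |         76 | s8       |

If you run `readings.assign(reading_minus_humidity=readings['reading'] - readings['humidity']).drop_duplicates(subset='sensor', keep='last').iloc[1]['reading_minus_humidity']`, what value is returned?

add column reading_minus_humidity = readings['reading'] - readings['humidity']:
   reading status  humidity sensor  reading_minus_humidity
0      395   warn        31     s8                     364
1      916   fail        76     s8                     840
2      579   warn        48     s8                     531
3       74   fail        15     s8                      59
4      880   warn        45     s8                     835
5      331   fail        16     s5                     315
6      721   fail        12     s5                     709
7      835   fail        62     s8                     773
8      386   warn        76     s8                     310
drop duplicate sensor (keep=last):
   reading status  humidity sensor  reading_minus_humidity
6      721   fail        12     s5                     709
8      386   warn        76     s8                     310
Taking the value at position 1, column 'reading_minus_humidity' gives 310.

310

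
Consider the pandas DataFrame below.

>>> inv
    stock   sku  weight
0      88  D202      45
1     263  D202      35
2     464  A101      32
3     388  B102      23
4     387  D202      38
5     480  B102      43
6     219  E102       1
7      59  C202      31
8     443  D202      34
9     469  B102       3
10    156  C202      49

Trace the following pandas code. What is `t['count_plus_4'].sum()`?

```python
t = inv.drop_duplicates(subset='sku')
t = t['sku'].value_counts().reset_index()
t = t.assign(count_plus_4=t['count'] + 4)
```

25

drop duplicate sku (keep=first):
   stock   sku  weight
0     88  D202      45
2    464  A101      32
3    388  B102      23
6    219  E102       1
7     59  C202      31
value_counts of sku:
sku
D202    1
A101    1
B102    1
E102    1
C202    1
Name: count, dtype: int64
reset_index():
    sku  count
0  D202      1
1  A101      1
2  B102      1
3  E102      1
4  C202      1
add column count_plus_4 = t['count'] + 4:
    sku  count  count_plus_4
0  D202      1             5
1  A101      1             5
2  B102      1             5
3  E102      1             5
4  C202      1             5
So sum() = 25.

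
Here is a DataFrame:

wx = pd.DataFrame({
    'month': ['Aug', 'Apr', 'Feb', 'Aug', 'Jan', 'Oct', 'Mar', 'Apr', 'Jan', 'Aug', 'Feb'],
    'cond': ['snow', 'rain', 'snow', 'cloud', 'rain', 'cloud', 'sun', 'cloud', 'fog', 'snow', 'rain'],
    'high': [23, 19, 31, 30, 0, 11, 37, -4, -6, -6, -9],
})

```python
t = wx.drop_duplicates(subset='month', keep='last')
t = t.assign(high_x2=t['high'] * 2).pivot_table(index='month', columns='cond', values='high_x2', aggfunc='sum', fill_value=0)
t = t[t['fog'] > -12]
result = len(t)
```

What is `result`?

5

drop duplicate month (keep=last):
   month   cond  high
5    Oct  cloud    11
6    Mar    sun    37
7    Apr  cloud    -4
8    Jan    fog    -6
9    Aug   snow    -6
10   Feb   rain    -9
add column high_x2 = t['high'] * 2:
   month   cond  high  high_x2
5    Oct  cloud    11       22
6    Mar    sun    37       74
7    Apr  cloud    -4       -8
8    Jan    fog    -6      -12
9    Aug   snow    -6      -12
10   Feb   rain    -9      -18
pivot: rows=month, cols=cond, sum(high_x2):
cond   cloud  fog  rain  snow  sun
month                             
Apr       -8    0     0     0    0
Aug        0    0     0   -12    0
Feb        0    0   -18     0    0
Jan        0  -12     0     0    0
Mar        0    0     0     0   74
Oct       22    0     0     0    0
filter rows where fog > -12:
cond   cloud  fog  rain  snow  sun
month                             
Apr       -8    0     0     0    0
Aug        0    0     0   -12    0
Feb        0    0   -18     0    0
Mar        0    0     0     0   74
Oct       22    0     0     0    0
Finally, number of rows = 5.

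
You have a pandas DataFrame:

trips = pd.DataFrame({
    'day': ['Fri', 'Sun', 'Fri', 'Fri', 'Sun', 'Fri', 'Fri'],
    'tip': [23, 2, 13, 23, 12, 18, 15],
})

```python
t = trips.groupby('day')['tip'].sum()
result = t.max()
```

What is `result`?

group by day, sum of tip:
day
Fri    92
Sun    14
Name: tip, dtype: int64
Reading off the max of the resulting series, we get 92.

92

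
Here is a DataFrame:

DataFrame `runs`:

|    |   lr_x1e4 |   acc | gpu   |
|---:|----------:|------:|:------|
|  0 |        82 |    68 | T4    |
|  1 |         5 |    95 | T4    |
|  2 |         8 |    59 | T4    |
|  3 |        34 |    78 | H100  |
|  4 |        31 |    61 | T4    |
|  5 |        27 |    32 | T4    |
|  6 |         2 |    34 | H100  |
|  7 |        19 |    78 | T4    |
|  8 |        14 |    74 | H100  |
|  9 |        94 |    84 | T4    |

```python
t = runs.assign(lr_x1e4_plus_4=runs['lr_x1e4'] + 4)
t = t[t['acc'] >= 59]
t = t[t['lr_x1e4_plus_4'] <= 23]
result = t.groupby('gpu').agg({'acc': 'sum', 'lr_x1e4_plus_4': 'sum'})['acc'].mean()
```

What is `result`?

153.0

add column lr_x1e4_plus_4 = runs['lr_x1e4'] + 4:
   lr_x1e4  acc   gpu  lr_x1e4_plus_4
0       82   68    T4              86
1        5   95    T4               9
2        8   59    T4              12
3       34   78  H100              38
4       31   61    T4              35
5       27   32    T4              31
6        2   34  H100               6
7       19   78    T4              23
8       14   74  H100              18
9       94   84    T4              98
filter rows where acc >= 59:
   lr_x1e4  acc   gpu  lr_x1e4_plus_4
0       82   68    T4              86
1        5   95    T4               9
2        8   59    T4              12
3       34   78  H100              38
4       31   61    T4              35
7       19   78    T4              23
8       14   74  H100              18
9       94   84    T4              98
filter rows where lr_x1e4_plus_4 <= 23:
   lr_x1e4  acc   gpu  lr_x1e4_plus_4
1        5   95    T4               9
2        8   59    T4              12
7       19   78    T4              23
8       14   74  H100              18
group by gpu: sum(acc), sum(lr_x1e4_plus_4):
      acc  lr_x1e4_plus_4
gpu                      
H100   74              18
T4    232              44
Then the mean of column 'acc': 153.0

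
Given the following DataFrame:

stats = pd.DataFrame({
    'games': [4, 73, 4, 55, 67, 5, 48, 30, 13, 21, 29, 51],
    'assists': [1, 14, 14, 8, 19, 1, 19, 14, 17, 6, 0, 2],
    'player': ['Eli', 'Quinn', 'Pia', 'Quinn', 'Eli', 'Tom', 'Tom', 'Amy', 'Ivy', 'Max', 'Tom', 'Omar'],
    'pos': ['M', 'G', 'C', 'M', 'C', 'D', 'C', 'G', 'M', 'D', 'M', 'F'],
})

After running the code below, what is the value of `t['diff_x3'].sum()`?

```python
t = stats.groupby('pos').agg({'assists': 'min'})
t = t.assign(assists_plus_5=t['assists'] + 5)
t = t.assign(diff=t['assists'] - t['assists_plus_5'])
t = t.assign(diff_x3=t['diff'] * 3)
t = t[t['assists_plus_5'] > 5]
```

-60

group by pos, min of assists:
     assists
pos         
C         14
D          1
F          2
G         14
M          0
add column assists_plus_5 = t['assists'] + 5:
     assists  assists_plus_5
pos                         
C         14              19
D          1               6
F          2               7
G         14              19
M          0               5
add column diff = t['assists'] - t['assists_plus_5']:
     assists  assists_plus_5  diff
pos                               
C         14              19    -5
D          1               6    -5
F          2               7    -5
G         14              19    -5
M          0               5    -5
add column diff_x3 = t['diff'] * 3:
     assists  assists_plus_5  diff  diff_x3
pos                                        
C         14              19    -5      -15
D          1               6    -5      -15
F          2               7    -5      -15
G         14              19    -5      -15
M          0               5    -5      -15
filter rows where assists_plus_5 > 5:
     assists  assists_plus_5  diff  diff_x3
pos                                        
C         14              19    -5      -15
D          1               6    -5      -15
F          2               7    -5      -15
G         14              19    -5      -15
Finally, sum of column 'diff_x3' = -60.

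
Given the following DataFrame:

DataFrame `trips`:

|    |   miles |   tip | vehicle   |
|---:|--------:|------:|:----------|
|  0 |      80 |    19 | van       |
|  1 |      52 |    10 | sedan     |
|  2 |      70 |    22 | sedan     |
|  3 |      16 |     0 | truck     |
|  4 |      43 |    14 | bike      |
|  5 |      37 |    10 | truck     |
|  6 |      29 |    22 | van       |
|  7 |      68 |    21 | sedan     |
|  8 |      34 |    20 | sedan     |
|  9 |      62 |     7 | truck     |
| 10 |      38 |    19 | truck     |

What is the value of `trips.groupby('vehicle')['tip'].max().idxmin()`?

group by vehicle, max of tip:
vehicle
bike     14
sedan    22
truck    19
van      22
Name: tip, dtype: int64

bike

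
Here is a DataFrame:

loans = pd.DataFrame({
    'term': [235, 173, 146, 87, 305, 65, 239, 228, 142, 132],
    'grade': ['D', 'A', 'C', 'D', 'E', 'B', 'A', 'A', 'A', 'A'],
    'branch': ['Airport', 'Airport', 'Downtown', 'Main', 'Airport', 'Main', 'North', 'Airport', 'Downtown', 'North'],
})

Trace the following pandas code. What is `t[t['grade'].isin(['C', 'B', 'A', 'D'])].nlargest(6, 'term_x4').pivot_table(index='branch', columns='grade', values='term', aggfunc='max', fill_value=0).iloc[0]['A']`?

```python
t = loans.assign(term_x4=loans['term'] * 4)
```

228

add column term_x4 = loans['term'] * 4:
   term grade    branch  term_x4
0   235     D   Airport      940
1   173     A   Airport      692
2   146     C  Downtown      584
3    87     D      Main      348
4   305     E   Airport     1220
5    65     B      Main      260
6   239     A     North      956
7   228     A   Airport      912
8   142     A  Downtown      568
9   132     A     North      528
filter rows where grade in ['C', 'B', 'A', 'D']:
   term grade    branch  term_x4
0   235     D   Airport      940
1   173     A   Airport      692
2   146     C  Downtown      584
3    87     D      Main      348
5    65     B      Main      260
6   239     A     North      956
7   228     A   Airport      912
8   142     A  Downtown      568
9   132     A     North      528
take 6 rows with largest term_x4:
   term grade    branch  term_x4
6   239     A     North      956
0   235     D   Airport      940
7   228     A   Airport      912
1   173     A   Airport      692
2   146     C  Downtown      584
8   142     A  Downtown      568
pivot: rows=branch, cols=grade, max(term):
grade       A    C    D
branch                 
Airport   228    0  235
Downtown  142  146    0
North     239    0    0
Finally, value at position 0, column 'A' = 228.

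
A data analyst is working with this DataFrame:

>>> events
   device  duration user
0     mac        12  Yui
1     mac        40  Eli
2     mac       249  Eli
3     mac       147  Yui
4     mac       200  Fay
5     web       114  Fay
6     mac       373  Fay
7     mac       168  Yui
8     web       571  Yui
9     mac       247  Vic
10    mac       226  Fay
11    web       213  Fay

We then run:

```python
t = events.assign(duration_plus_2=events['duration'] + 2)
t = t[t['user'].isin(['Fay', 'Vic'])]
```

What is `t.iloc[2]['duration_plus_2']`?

add column duration_plus_2 = events['duration'] + 2:
   device  duration user  duration_plus_2
0     mac        12  Yui               14
1     mac        40  Eli               42
2     mac       249  Eli              251
3     mac       147  Yui              149
4     mac       200  Fay              202
5     web       114  Fay              116
6     mac       373  Fay              375
7     mac       168  Yui              170
8     web       571  Yui              573
9     mac       247  Vic              249
10    mac       226  Fay              228
11    web       213  Fay              215
filter rows where user in ['Fay', 'Vic']:
   device  duration user  duration_plus_2
4     mac       200  Fay              202
5     web       114  Fay              116
6     mac       373  Fay              375
9     mac       247  Vic              249
10    mac       226  Fay              228
11    web       213  Fay              215
Taking the value at position 2, column 'duration_plus_2' gives 375.

375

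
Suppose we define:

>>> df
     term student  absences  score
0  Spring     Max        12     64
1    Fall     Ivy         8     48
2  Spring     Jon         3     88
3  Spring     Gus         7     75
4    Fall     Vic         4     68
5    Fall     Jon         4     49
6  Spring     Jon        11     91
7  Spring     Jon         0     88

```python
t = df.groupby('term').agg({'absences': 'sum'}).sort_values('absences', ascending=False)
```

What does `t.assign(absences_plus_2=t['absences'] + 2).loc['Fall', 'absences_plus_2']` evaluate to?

group by term, sum of absences:
        absences
term            
Fall          16
Spring        33
sort by absences descending:
        absences
term            
Spring        33
Fall          16
add column absences_plus_2 = t['absences'] + 2:
        absences  absences_plus_2
term                             
Spring        33               35
Fall          16               18
So loc['Fall', 'absences_plus_2'] = 18.

18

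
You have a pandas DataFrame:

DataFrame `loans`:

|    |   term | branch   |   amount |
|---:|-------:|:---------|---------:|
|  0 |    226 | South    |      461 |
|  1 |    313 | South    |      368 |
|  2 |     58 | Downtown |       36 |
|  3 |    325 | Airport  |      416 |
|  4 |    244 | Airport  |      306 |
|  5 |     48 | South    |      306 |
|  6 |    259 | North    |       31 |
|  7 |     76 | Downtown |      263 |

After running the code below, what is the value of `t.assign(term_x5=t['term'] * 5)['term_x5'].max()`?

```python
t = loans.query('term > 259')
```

filter rows where term > 259:
   term   branch  amount
1   313    South     368
3   325  Airport     416
add column term_x5 = t['term'] * 5:
   term   branch  amount  term_x5
1   313    South     368     1565
3   325  Airport     416     1625
Taking the max of column 'term_x5' gives 1625.

1625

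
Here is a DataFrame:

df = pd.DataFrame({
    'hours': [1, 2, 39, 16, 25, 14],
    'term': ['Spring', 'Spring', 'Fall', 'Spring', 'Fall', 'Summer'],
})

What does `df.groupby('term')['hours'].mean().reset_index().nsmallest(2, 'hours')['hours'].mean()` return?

10.1666666667

group by term, mean of hours:
term
Fall      32.000000
Spring     6.333333
Summer    14.000000
Name: hours, dtype: float64
reset_index():
     term      hours
0    Fall  32.000000
1  Spring   6.333333
2  Summer  14.000000
take 2 rows with smallest hours:
     term      hours
1  Spring   6.333333
2  Summer  14.000000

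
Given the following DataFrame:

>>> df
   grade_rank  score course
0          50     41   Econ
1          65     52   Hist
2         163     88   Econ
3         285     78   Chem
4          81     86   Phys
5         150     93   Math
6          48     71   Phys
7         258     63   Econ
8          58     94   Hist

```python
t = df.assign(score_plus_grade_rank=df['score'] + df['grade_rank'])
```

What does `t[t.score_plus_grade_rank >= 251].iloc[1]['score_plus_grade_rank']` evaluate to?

add column score_plus_grade_rank = df['score'] + df['grade_rank']:
   grade_rank  score course  score_plus_grade_rank
0          50     41   Econ                     91
1          65     52   Hist                    117
2         163     88   Econ                    251
3         285     78   Chem                    363
4          81     86   Phys                    167
5         150     93   Math                    243
6          48     71   Phys                    119
7         258     63   Econ                    321
8          58     94   Hist                    152
filter rows where score_plus_grade_rank >= 251:
   grade_rank  score course  score_plus_grade_rank
2         163     88   Econ                    251
3         285     78   Chem                    363
7         258     63   Econ                    321

363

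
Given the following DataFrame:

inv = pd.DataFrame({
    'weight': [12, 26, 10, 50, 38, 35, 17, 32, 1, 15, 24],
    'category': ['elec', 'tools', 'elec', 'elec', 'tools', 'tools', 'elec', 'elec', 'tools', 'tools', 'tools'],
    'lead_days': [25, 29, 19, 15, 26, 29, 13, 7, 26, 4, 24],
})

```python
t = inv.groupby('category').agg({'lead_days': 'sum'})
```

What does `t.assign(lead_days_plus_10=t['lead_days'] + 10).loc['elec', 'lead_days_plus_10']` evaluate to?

89

group by category, sum of lead_days:
          lead_days
category           
elec             79
tools           138
add column lead_days_plus_10 = t['lead_days'] + 10:
          lead_days  lead_days_plus_10
category                              
elec             79                 89
tools           138                148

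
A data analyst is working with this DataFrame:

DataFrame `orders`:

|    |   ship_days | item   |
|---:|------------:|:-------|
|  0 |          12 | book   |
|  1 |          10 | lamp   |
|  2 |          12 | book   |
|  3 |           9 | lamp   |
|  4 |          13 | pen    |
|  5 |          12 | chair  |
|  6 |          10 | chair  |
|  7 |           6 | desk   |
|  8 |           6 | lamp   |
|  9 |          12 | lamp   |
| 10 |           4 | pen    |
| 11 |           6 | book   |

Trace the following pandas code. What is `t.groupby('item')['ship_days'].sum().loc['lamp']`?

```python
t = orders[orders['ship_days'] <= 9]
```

15

filter rows where ship_days <= 9:
    ship_days  item
3           9  lamp
7           6  desk
8           6  lamp
10          4   pen
11          6  book
group by item, sum of ship_days:
item
book     6
desk     6
lamp    15
pen      4
Name: ship_days, dtype: int64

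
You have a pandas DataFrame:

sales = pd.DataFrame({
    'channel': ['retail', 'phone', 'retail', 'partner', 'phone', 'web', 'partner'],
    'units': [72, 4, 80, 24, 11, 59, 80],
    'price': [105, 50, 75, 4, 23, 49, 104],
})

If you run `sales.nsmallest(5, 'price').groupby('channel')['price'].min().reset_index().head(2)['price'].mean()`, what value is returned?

take 5 rows with smallest price:
   channel  units  price
3  partner     24      4
4    phone     11     23
5      web     59     49
1    phone      4     50
2   retail     80     75
group by channel, min of price:
channel
partner     4
phone      23
retail     75
web        49
Name: price, dtype: int64
reset_index():
   channel  price
0  partner      4
1    phone     23
2   retail     75
3      web     49
take first 2 rows:
   channel  price
0  partner      4
1    phone     23
Reading off the mean of column 'price', we get 13.5.

13.5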